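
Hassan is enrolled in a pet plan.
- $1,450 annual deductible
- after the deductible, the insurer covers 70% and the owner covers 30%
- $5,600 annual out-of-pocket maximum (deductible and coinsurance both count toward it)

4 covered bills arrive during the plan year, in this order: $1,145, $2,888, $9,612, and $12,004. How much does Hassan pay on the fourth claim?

#1 ($1,145): all of it applies to the deductible. Cost to owner: $1,145. OOP to date $1,145.
#2 ($2,888): deductible takes $305, $2,583 remains; owner's 30% is $774.90. Owner pays $1,079.90; OOP now $2,224.90.
#3 ($9,612): 30% coinsurance on $9,612 = $2,883.60. Owner owes $2,883.60 (running OOP $5,108.50).
#4 ($12,004): deductible already satisfied, so owner's share is 30% × $12,004 = $3,601.20. That would push OOP to $8,709.70, over the $5,600 cap, so owner pays $5,600 − $5,108.50 = $491.50.

$491.50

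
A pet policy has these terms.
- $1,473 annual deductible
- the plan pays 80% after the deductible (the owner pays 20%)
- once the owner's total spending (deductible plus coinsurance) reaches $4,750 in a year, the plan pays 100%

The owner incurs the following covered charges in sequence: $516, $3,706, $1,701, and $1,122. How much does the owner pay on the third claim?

Claim 1 — $516: all of it applies to the deductible. Owner pays $516; OOP now $516.
Claim 2 — $3,706: $957 finishes the deductible; $2,749 goes to coinsurance; 20% of $2,749 = $549.80. Owner pays $1,506.80; OOP now $2,022.80.
Claim 3 — $1,701: 20% coinsurance on $1,701 = $340.20. Owner pays $340.20; OOP now $2,363.

$340.20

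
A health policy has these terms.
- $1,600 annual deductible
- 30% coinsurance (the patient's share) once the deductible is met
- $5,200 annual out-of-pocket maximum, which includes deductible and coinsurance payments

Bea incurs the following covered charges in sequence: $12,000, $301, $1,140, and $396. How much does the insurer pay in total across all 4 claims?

$8,637

Bill 1, $12,000: $1,600 to deductible, leaving $10,400; coinsurance $10,400 × 30% = $3,120. Cost to patient: $4,720. OOP to date $4,720. Insurer: $12,000 − $4,720 = $7,280.
Bill 2, $301: 30% coinsurance on $301 = $90.30. Patient pays $90.30; OOP now $4,810.30. Insurer: $301 − $90.30 = $210.70.
Bill 3, $1,140: deductible met; 30% of $1,140 = $342. Cost to patient: $342. OOP to date $5,152.30. Insurer: $1,140 − $342 = $798.
Bill 4, $396: 30% coinsurance on $396 = $118.80. OOP would hit $5,271.10 > $5,200, so the cap limits the patient to $5,200 − $5,152.30 = $47.70. Insurer: $396 − $47.70 = $348.30.
Insurer total = bills − patient's total = $13,837 − $5,200 = $8,637.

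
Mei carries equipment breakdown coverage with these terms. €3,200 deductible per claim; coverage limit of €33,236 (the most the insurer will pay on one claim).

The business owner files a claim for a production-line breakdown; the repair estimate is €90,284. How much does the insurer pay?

After the deductible, €90,284 − €3,200 = €87,084 remains.
Since €87,084 > €33,236, the payout is capped at €33,236.

€33,236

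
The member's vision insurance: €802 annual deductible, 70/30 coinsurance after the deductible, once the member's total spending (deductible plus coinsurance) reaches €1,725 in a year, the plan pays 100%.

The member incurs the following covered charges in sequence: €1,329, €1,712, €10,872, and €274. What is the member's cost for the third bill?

Claim 1 — €1,329: deductible takes €802, €527 remains; 30% of €527 = €158.10. Member pays €960.10; OOP now €960.10.
Claim 2 — €1,712: deductible already satisfied, so member's share is 30% × €1,712 = €513.60. Member owes €513.60 (running OOP €1,473.70).
Claim 3 — €10,872: 30% coinsurance on €10,872 = €3,261.60. Adding that to €1,473.70 gives €4,735.30, past the €1,725 cap; member pays only €1,725 − €1,473.70 = €251.30.

€251.30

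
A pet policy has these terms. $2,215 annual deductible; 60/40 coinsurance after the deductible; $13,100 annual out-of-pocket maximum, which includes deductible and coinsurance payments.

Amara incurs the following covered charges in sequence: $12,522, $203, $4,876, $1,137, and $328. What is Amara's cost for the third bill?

Claim 1 — $12,522: $2,215 finishes the deductible; $10,307 goes to coinsurance; owner's 40% is $4,122.80. Owner owes $6,337.80 (running OOP $6,337.80).
Claim 2 — $203: 40% coinsurance on $203 = $81.20. Owner owes $81.20 (running OOP $6,419).
Claim 3 — $4,876: deductible already satisfied, so owner's share is 40% × $4,876 = $1,950.40. Cost to owner: $1,950.40. OOP to date $8,369.40.

$1,950.40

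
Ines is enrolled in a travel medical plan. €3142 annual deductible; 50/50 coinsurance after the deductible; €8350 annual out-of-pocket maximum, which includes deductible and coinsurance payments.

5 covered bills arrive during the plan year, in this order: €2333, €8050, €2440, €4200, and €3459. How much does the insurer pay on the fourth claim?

€3832.50

Claim 1 — €2333: entire amount goes to the deductible. Cost to traveler: €2333. OOP to date €2333. Insurer: €2333 − €2333 = €0.
Claim 2 — €8050: deductible takes €809, €7241 remains; 50% of €7241 = €3620.50. Cost to traveler: €4429.50. OOP to date €6762.50. Insurer: €8050 − €4429.50 = €3620.50.
Claim 3 — €2440: deductible already satisfied, so traveler's share is 50% × €2440 = €1220. Traveler pays €1220; OOP now €7982.50. Plan pays €2440 − €1220 = €1220.
Claim 4 — €4200: 50% coinsurance on €4200 = €2100. That would push OOP to €10082.50, over the €8350 cap, so traveler pays €8350 − €7982.50 = €367.50. Plan pays €4200 − €367.50 = €3832.50.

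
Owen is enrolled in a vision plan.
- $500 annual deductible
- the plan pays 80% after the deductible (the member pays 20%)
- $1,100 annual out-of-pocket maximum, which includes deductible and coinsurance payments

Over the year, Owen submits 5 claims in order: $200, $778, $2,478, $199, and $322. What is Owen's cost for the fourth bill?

$8.80

Claim 1 — $200: all of it applies to the deductible. Member pays $200; OOP now $200.
Claim 2 — $778: $300 to deductible, leaving $478; member's 20% is $95.60. Member owes $395.60 (running OOP $595.60).
Claim 3 — $2,478: deductible already satisfied, so member's share is 20% × $2,478 = $495.60. Member pays $495.60; OOP now $1,091.20.
Claim 4 — $199: deductible met; 20% of $199 = $39.80. That would push OOP to $1,131, over the $1,100 cap, so member pays $1,100 − $1,091.20 = $8.80.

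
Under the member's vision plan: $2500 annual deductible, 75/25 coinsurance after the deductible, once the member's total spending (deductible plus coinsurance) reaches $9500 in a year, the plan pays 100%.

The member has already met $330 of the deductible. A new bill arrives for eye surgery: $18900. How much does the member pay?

$330 of the $2500 deductible is already met, leaving $2170.
The remaining $16730 (= $18900 − $2170) moves to coinsurance.
Coinsurance: $16730 × 25% = $4182.50.
So the member owes $2170 + $4182.50 = $6352.50 before any cap.
Year-to-date out-of-pocket becomes $330 + $6352.50 = $6682.50, still under the $9500 maximum, so no cap applies.

$6352.50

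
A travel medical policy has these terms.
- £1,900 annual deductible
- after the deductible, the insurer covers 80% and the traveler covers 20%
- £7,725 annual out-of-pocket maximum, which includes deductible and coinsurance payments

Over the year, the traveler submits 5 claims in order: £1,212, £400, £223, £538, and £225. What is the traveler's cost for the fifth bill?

Claim 1 (£1,212): all of it applies to the deductible. Traveler owes £1,212 (running OOP £1,212).
Claim 2 (£400): all of it applies to the deductible. Cost to traveler: £400. OOP to date £1,612.
Claim 3 (£223): all of it applies to the deductible. Cost to traveler: £223. OOP to date £1,835.
Claim 4 (£538): £65 finishes the deductible; £473 goes to coinsurance; traveler's 20% is £94.60. Traveler pays £159.60; OOP now £1,994.60.
Claim 5 (£225): deductible already satisfied, so traveler's share is 20% × £225 = £45. Cost to traveler: £45. OOP to date £2,039.60.

£45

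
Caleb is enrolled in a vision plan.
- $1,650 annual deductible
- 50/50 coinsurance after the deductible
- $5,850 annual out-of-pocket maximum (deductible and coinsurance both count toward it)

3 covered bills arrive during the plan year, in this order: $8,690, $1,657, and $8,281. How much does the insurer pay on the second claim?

#1 ($8,690): deductible takes $1,650, $7,040 remains; 50% of $7,040 = $3,520. Cost to member: $5,170. OOP to date $5,170. Insurer: $8,690 − $5,170 = $3,520.
#2 ($1,657): deductible already satisfied, so member's share is 50% × $1,657 = $828.50. Adding that to $5,170 gives $5,998.50, past the $5,850 cap; member pays only $5,850 − $5,170 = $680. Plan pays $1,657 − $680 = $977.

$977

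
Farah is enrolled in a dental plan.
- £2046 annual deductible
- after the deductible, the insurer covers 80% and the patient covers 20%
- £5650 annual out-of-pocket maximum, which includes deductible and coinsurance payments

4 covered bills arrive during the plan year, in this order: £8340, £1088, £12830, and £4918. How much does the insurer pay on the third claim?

£10702.40

Bill 1, £8340: £2046 to deductible, leaving £6294; patient's 20% is £1258.80. Patient pays £3304.80; OOP now £3304.80. Plan pays £8340 − £3304.80 = £5035.20.
Bill 2, £1088: deductible met; 20% of £1088 = £217.60. Patient pays £217.60; OOP now £3522.40. Insurer: £1088 − £217.60 = £870.40.
Bill 3, £12830: deductible met; 20% of £12830 = £2566. OOP would hit £6088.40 > £5650, so the cap limits the patient to £5650 − £3522.40 = £2127.60. Insurer: £12830 − £2127.60 = £10702.40.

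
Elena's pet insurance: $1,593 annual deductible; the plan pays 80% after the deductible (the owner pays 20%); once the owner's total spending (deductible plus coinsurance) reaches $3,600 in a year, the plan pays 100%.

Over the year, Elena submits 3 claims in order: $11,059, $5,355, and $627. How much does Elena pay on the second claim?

$113.80

#1 ($11,059): deductible takes $1,593, $9,466 remains; owner's 20% is $1,893.20. Owner pays $3,486.20; OOP now $3,486.20.
#2 ($5,355): deductible already satisfied, so owner's share is 20% × $5,355 = $1,071. OOP would hit $4,557.20 > $3,600, so the cap limits the owner to $3,600 − $3,486.20 = $113.80.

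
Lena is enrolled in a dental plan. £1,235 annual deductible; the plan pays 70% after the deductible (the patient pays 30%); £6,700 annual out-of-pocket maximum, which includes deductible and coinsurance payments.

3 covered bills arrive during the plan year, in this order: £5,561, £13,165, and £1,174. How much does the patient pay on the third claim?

£217.70

Bill 1, £5,561: £1,235 to deductible, leaving £4,326; coinsurance £4,326 × 30% = £1,297.80. Cost to patient: £2,532.80. OOP to date £2,532.80.
Bill 2, £13,165: deductible already satisfied, so patient's share is 30% × £13,165 = £3,949.50. Patient pays £3,949.50; OOP now £6,482.30.
Bill 3, £1,174: deductible already satisfied, so patient's share is 30% × £1,174 = £352.20. That would push OOP to £6,834.50, over the £6,700 cap, so patient pays £6,700 − £6,482.30 = £217.70.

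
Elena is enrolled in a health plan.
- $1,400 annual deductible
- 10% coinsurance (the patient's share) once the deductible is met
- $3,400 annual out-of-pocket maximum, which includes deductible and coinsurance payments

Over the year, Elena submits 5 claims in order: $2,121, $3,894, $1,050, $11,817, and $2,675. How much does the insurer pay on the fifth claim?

$2,423.20

#1 ($2,121): deductible takes $1,400, $721 remains; patient's 10% is $72.10. Patient owes $1,472.10 (running OOP $1,472.10). Insurer: $2,121 − $1,472.10 = $648.90.
#2 ($3,894): 10% coinsurance on $3,894 = $389.40. Patient pays $389.40; OOP now $1,861.50. Plan pays $3,894 − $389.40 = $3,504.60.
#3 ($1,050): deductible met; 10% of $1,050 = $105. Patient pays $105; OOP now $1,966.50. Plan pays $1,050 − $105 = $945.
#4 ($11,817): deductible already satisfied, so patient's share is 10% × $11,817 = $1,181.70. Cost to patient: $1,181.70. OOP to date $3,148.20. Insurer: $11,817 − $1,181.70 = $10,635.30.
#5 ($2,675): 10% coinsurance on $2,675 = $267.50. Adding that to $3,148.20 gives $3,415.70, past the $3,400 cap; patient pays only $3,400 − $3,148.20 = $251.80. Insurer: $2,675 − $251.80 = $2,423.20.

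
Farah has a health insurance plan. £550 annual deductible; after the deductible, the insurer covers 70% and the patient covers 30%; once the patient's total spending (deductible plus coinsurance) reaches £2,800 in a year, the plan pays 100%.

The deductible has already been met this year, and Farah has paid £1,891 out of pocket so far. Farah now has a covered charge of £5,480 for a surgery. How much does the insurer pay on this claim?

The deductible is already satisfied, so the full bill goes to coinsurance.
Coinsurance: £5,480 × 30% = £1,644.
That would bring total out-of-pocket to £3,535, past the £2,800 cap. The patient is capped at £2,800 − £1,891 = £909 on this claim.
The plan picks up £5,480 − £909 = £4,571.

£4,571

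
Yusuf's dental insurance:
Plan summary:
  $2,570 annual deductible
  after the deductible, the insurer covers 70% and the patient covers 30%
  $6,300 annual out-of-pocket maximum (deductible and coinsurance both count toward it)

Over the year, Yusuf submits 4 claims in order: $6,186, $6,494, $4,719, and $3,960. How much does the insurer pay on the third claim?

$4,022

#1 ($6,186): $2,570 finishes the deductible; $3,616 goes to coinsurance; patient's 30% is $1,084.80. Patient owes $3,654.80 (running OOP $3,654.80). Plan pays $6,186 − $3,654.80 = $2,531.20.
#2 ($6,494): deductible met; 30% of $6,494 = $1,948.20. Cost to patient: $1,948.20. OOP to date $5,603. Insurer: $6,494 − $1,948.20 = $4,545.80.
#3 ($4,719): 30% coinsurance on $4,719 = $1,415.70. OOP would hit $7,018.70 > $6,300, so the cap limits the patient to $6,300 − $5,603 = $697. Insurer: $4,719 − $697 = $4,022.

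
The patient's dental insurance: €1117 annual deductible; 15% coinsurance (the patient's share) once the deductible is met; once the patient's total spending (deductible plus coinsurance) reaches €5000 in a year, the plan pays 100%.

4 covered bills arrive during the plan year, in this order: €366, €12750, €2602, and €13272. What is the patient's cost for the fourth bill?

Bill 1, €366: all of it applies to the deductible. Patient owes €366 (running OOP €366).
Bill 2, €12750: €751 to deductible, leaving €11999; coinsurance €11999 × 15% = €1799.85. Cost to patient: €2550.85. OOP to date €2916.85.
Bill 3, €2602: deductible met; 15% of €2602 = €390.30. Cost to patient: €390.30. OOP to date €3307.15.
Bill 4, €13272: deductible already satisfied, so patient's share is 15% × €13272 = €1990.80. Adding that to €3307.15 gives €5297.95, past the €5000 cap; patient pays only €5000 − €3307.15 = €1692.85.

€1692.85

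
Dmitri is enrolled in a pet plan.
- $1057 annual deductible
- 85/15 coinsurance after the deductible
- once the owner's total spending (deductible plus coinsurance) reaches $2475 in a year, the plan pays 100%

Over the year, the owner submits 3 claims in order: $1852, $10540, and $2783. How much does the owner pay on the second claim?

$1298.75

Claim 1 ($1852): $1057 finishes the deductible; $795 goes to coinsurance; owner's 15% is $119.25. Cost to owner: $1176.25. OOP to date $1176.25.
Claim 2 ($10540): 15% coinsurance on $10540 = $1581. That would push OOP to $2757.25, over the $2475 cap, so owner pays $2475 − $1176.25 = $1298.75.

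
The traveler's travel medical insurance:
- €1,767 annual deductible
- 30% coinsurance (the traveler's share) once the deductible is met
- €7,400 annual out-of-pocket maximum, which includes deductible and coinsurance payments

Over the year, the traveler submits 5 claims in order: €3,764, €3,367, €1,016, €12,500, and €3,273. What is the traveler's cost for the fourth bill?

€3,719

#1 (€3,764): €1,767 to deductible, leaving €1,997; coinsurance €1,997 × 30% = €599.10. Traveler pays €2,366.10; OOP now €2,366.10.
#2 (€3,367): deductible already satisfied, so traveler's share is 30% × €3,367 = €1,010.10. Traveler owes €1,010.10 (running OOP €3,376.20).
#3 (€1,016): 30% coinsurance on €1,016 = €304.80. Traveler pays €304.80; OOP now €3,681.
#4 (€12,500): deductible met; 30% of €12,500 = €3,750. Adding that to €3,681 gives €7,431, past the €7,400 cap; traveler pays only €7,400 − €3,681 = €3,719.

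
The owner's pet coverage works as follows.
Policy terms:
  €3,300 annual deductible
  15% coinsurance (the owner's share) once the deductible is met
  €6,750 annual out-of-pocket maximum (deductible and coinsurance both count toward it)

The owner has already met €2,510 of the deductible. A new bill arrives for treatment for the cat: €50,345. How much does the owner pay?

€4,240

Deductible still to meet: €3,300 − €2,510 = €790.
After the €790 deductible portion, €50,345 − €790 = €49,555 is subject to coinsurance.
15% of €49,555 = €7,433.25 falls to the owner.
That puts the owner's cost at €790 + €7,433.25 = €8,223.25 before any cap.
That would bring total out-of-pocket to €10,733.25, past the €6,750 cap. The owner is capped at €6,750 − €2,510 = €4,240 on this claim.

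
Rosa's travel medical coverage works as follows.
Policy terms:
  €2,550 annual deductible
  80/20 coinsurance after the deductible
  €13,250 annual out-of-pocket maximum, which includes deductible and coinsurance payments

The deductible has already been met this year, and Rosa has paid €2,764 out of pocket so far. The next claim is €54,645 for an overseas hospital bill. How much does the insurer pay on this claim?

With the deductible met, the entire €54,645 is subject to coinsurance.
20% of €54,645 = €10,929 falls to the traveler.
That would bring total out-of-pocket to €13,693, past the €13,250 cap. The traveler is capped at €13,250 − €2,764 = €10,486 on this claim.
Insurer pays the balance: €54,645 − €10,486 = €44,159.

€44,159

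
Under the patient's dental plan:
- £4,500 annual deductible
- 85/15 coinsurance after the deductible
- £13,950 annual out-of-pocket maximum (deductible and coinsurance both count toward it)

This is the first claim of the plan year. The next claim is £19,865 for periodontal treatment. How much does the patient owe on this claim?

Deductible not yet touched, so the first £4,500 of the bill goes to the deductible.
After the £4,500 deductible portion, £19,865 − £4,500 = £15,365 is subject to coinsurance.
15% of £15,365 = £2,304.75 falls to the patient.
That puts the patient's cost at £4,500 + £2,304.75 = £6,804.75 before any cap.
Cumulative spending £0 + £6,804.75 = £6,804.75 stays under the £13,950 maximum.

£6,804.75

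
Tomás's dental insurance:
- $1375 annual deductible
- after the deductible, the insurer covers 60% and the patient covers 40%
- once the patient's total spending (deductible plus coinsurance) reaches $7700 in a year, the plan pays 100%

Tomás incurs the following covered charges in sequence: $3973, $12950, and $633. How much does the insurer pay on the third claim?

$527.20

Claim 1 ($3973): $1375 finishes the deductible; $2598 goes to coinsurance; patient's 40% is $1039.20. Patient owes $2414.20 (running OOP $2414.20). Insurer: $3973 − $2414.20 = $1558.80.
Claim 2 ($12950): 40% coinsurance on $12950 = $5180. Cost to patient: $5180. OOP to date $7594.20. Plan pays $12950 − $5180 = $7770.
Claim 3 ($633): 40% coinsurance on $633 = $253.20. OOP would hit $7847.40 > $7700, so the cap limits the patient to $7700 − $7594.20 = $105.80. Plan pays $633 − $105.80 = $527.20.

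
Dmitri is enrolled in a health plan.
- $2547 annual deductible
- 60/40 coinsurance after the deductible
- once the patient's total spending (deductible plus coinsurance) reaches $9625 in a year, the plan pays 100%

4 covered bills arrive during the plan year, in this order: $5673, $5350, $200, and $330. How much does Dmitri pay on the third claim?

Claim 1 — $5673: $2547 finishes the deductible; $3126 goes to coinsurance; 40% of $3126 = $1250.40. Patient pays $3797.40; OOP now $3797.40.
Claim 2 — $5350: deductible met; 40% of $5350 = $2140. Patient owes $2140 (running OOP $5937.40).
Claim 3 — $200: deductible already satisfied, so patient's share is 40% × $200 = $80. Patient pays $80; OOP now $6017.40.

$80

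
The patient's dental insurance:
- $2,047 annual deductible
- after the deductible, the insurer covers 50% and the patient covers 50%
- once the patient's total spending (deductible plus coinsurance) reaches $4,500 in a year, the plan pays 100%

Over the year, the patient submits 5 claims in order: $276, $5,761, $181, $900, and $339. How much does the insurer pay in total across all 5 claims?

Bill 1, $276: entire amount goes to the deductible. Patient owes $276 (running OOP $276). Plan pays $276 − $276 = $0.
Bill 2, $5,761: deductible takes $1,771, $3,990 remains; patient's 50% is $1,995. Patient owes $3,766 (running OOP $4,042). Insurer: $5,761 − $3,766 = $1,995.
Bill 3, $181: deductible met; 50% of $181 = $90.50. Cost to patient: $90.50. OOP to date $4,132.50. Plan pays $181 − $90.50 = $90.50.
Bill 4, $900: deductible met; 50% of $900 = $450. That would push OOP to $4,582.50, over the $4,500 cap, so patient pays $4,500 − $4,132.50 = $367.50. Insurer: $900 − $367.50 = $532.50.
Bill 5, $339: 50% coinsurance on $339 = $169.50. Adding that to $4,500 gives $4,669.50, past the $4,500 cap; patient pays only $4,500 − $4,500 = $0. Insurer: $339 − $0 = $339.
Insurer total = bills − patient's total = $7,457 − $4,500 = $2,957.

$2,957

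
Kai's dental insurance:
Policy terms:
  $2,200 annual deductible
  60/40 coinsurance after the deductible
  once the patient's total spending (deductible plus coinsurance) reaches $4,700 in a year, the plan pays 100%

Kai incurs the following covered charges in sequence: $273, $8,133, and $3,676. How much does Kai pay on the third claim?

Bill 1, $273: entire amount goes to the deductible. Patient owes $273 (running OOP $273).
Bill 2, $8,133: $1,927 to deductible, leaving $6,206; 40% of $6,206 = $2,482.40. Patient owes $4,409.40 (running OOP $4,682.40).
Bill 3, $3,676: deductible already satisfied, so patient's share is 40% × $3,676 = $1,470.40. OOP would hit $6,152.80 > $4,700, so the cap limits the patient to $4,700 − $4,682.40 = $17.60.

$17.60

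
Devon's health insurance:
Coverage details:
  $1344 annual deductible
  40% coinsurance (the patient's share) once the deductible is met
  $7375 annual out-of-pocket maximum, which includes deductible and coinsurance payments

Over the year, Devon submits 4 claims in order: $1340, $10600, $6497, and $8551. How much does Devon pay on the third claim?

Bill 1, $1340: all of it applies to the deductible. Cost to patient: $1340. OOP to date $1340.
Bill 2, $10600: $4 to deductible, leaving $10596; coinsurance $10596 × 40% = $4238.40. Patient pays $4242.40; OOP now $5582.40.
Bill 3, $6497: deductible already satisfied, so patient's share is 40% × $6497 = $2598.80. OOP would hit $8181.20 > $7375, so the cap limits the patient to $7375 − $5582.40 = $1792.60.

$1792.60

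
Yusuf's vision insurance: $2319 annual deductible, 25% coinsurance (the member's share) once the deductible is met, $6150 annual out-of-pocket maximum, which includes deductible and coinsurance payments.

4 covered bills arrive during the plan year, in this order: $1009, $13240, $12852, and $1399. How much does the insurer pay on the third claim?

Bill 1, $1009: all of it applies to the deductible. Cost to member: $1009. OOP to date $1009. Insurer: $1009 − $1009 = $0.
Bill 2, $13240: $1310 finishes the deductible; $11930 goes to coinsurance; coinsurance $11930 × 25% = $2982.50. Member owes $4292.50 (running OOP $5301.50). Plan pays $13240 − $4292.50 = $8947.50.
Bill 3, $12852: deductible met; 25% of $12852 = $3213. OOP would hit $8514.50 > $6150, so the cap limits the member to $6150 − $5301.50 = $848.50. Insurer: $12852 − $848.50 = $12003.50.

$12003.50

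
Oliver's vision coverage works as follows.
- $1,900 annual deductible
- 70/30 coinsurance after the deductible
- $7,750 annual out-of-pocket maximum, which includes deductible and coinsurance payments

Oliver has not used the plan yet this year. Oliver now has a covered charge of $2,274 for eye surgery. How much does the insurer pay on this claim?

$261.80

Nothing has been paid toward the $1,900 deductible, so the first $1,900 of this charge is applied there.
After the $1,900 deductible portion, $2,274 − $1,900 = $374 is subject to coinsurance.
Member's 30% share of $374 is $112.20.
So the member owes $1,900 + $112.20 = $2,012.20 before any cap.
Total out-of-pocket so far would be $0 + $2,012.20 = $2,012.20, below the $7,750 cap — no reduction.
Insurer pays the balance: $2,274 − $2,012.20 = $261.80.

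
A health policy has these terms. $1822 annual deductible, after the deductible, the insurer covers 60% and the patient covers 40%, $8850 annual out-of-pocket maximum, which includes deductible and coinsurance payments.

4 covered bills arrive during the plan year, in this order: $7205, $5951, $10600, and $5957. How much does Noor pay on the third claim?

$2494.40

Claim 1 ($7205): $1822 to deductible, leaving $5383; 40% of $5383 = $2153.20. Patient pays $3975.20; OOP now $3975.20.
Claim 2 ($5951): deductible already satisfied, so patient's share is 40% × $5951 = $2380.40. Cost to patient: $2380.40. OOP to date $6355.60.
Claim 3 ($10600): deductible met; 40% of $10600 = $4240. OOP would hit $10595.60 > $8850, so the cap limits the patient to $8850 − $6355.60 = $2494.40.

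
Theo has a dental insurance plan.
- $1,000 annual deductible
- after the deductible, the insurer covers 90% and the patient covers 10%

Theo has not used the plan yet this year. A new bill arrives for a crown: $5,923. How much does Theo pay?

$1,492.30

Deductible not yet touched, so the first $1,000 of the bill goes to the deductible.
That leaves $5,923 − $1,000 = $4,923 for coinsurance.
Coinsurance: $4,923 × 10% = $492.30.
That puts the patient's cost at $1,000 + $492.30 = $1,492.30.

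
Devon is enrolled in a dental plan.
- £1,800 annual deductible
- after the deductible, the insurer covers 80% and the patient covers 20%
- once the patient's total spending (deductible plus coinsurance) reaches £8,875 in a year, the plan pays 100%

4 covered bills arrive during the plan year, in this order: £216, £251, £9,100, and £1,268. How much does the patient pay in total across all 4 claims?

#1 (£216): entire amount goes to the deductible. Cost to patient: £216. OOP to date £216.
#2 (£251): fully absorbed by the deductible. Cost to patient: £251. OOP to date £467.
#3 (£9,100): deductible takes £1,333, £7,767 remains; 20% of £7,767 = £1,553.40. Patient owes £2,886.40 (running OOP £3,353.40).
#4 (£1,268): deductible already satisfied, so patient's share is 20% × £1,268 = £253.60. Patient pays £253.60; OOP now £3,607.
Total paid by the patient: £216 + £251 + £2,886.40 + £253.60 = £3,607.

£3,607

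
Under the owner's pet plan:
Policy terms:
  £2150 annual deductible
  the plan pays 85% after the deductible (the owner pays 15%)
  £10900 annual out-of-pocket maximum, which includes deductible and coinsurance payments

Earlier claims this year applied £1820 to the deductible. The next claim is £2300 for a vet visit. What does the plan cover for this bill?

£1820 of the £2150 deductible is already met, leaving £330.
That leaves £2300 − £330 = £1970 for coinsurance.
Coinsurance: £1970 × 15% = £295.50.
Owner responsibility before any cap: £330 + £295.50 = £625.50.
Cumulative spending £1820 + £625.50 = £2445.50 stays under the £10900 maximum.
The plan picks up £2300 − £625.50 = £1674.50.

£1674.50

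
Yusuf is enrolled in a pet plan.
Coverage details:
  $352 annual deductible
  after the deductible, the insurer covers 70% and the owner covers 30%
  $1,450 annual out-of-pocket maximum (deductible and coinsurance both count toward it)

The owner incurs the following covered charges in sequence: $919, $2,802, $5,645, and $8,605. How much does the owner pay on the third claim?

Bill 1, $919: $352 to deductible, leaving $567; coinsurance $567 × 30% = $170.10. Owner pays $522.10; OOP now $522.10.
Bill 2, $2,802: deductible already satisfied, so owner's share is 30% × $2,802 = $840.60. Cost to owner: $840.60. OOP to date $1,362.70.
Bill 3, $5,645: 30% coinsurance on $5,645 = $1,693.50. Adding that to $1,362.70 gives $3,056.20, past the $1,450 cap; owner pays only $1,450 − $1,362.70 = $87.30.

$87.30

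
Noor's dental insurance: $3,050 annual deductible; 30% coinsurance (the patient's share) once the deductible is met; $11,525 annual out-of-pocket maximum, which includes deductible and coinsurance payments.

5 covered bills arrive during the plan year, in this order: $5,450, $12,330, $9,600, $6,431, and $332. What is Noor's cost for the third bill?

$2,880

Claim 1 ($5,450): $3,050 to deductible, leaving $2,400; patient's 30% is $720. Cost to patient: $3,770. OOP to date $3,770.
Claim 2 ($12,330): deductible already satisfied, so patient's share is 30% × $12,330 = $3,699. Patient pays $3,699; OOP now $7,469.
Claim 3 ($9,600): 30% coinsurance on $9,600 = $2,880. Patient pays $2,880; OOP now $10,349.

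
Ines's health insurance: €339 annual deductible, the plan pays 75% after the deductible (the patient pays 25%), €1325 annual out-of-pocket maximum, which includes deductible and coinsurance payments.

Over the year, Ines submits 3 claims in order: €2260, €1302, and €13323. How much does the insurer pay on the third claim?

€13142.75

Bill 1, €2260: €339 finishes the deductible; €1921 goes to coinsurance; coinsurance €1921 × 25% = €480.25. Patient pays €819.25; OOP now €819.25. Insurer: €2260 − €819.25 = €1440.75.
Bill 2, €1302: deductible already satisfied, so patient's share is 25% × €1302 = €325.50. Patient owes €325.50 (running OOP €1144.75). Insurer: €1302 − €325.50 = €976.50.
Bill 3, €13323: deductible met; 25% of €13323 = €3330.75. That would push OOP to €4475.50, over the €1325 cap, so patient pays €1325 − €1144.75 = €180.25. Plan pays €13323 − €180.25 = €13142.75.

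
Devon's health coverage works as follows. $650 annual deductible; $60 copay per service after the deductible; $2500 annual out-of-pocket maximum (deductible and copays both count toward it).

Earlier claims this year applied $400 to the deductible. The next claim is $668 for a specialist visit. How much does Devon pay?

$400 of the $650 deductible is already met, leaving $250.
That leaves $668 − $250 = $418 for the copay.
Copay on this service: $60.
That puts the patient's cost at $250 + $60 = $310 before any cap.
Cumulative spending $400 + $310 = $710 stays under the $2500 maximum.

$310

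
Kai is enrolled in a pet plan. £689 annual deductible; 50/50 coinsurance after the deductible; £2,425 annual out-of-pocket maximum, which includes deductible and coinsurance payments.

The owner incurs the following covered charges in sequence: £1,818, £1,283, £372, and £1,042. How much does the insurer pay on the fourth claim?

#1 (£1,818): £689 to deductible, leaving £1,129; coinsurance £1,129 × 50% = £564.50. Owner pays £1,253.50; OOP now £1,253.50. Insurer: £1,818 − £1,253.50 = £564.50.
#2 (£1,283): deductible already satisfied, so owner's share is 50% × £1,283 = £641.50. Owner pays £641.50; OOP now £1,895. Plan pays £1,283 − £641.50 = £641.50.
#3 (£372): deductible met; 50% of £372 = £186. Cost to owner: £186. OOP to date £2,081. Insurer: £372 − £186 = £186.
#4 (£1,042): deductible met; 50% of £1,042 = £521. That would push OOP to £2,602, over the £2,425 cap, so owner pays £2,425 − £2,081 = £344. Plan pays £1,042 − £344 = £698.

£698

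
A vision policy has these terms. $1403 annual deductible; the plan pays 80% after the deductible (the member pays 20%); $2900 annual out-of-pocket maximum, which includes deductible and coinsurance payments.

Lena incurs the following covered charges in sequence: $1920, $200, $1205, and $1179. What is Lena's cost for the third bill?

Claim 1 — $1920: $1403 finishes the deductible; $517 goes to coinsurance; coinsurance $517 × 20% = $103.40. Member pays $1506.40; OOP now $1506.40.
Claim 2 — $200: 20% coinsurance on $200 = $40. Member owes $40 (running OOP $1546.40).
Claim 3 — $1205: deductible already satisfied, so member's share is 20% × $1205 = $241. Cost to member: $241. OOP to date $1787.40.

$241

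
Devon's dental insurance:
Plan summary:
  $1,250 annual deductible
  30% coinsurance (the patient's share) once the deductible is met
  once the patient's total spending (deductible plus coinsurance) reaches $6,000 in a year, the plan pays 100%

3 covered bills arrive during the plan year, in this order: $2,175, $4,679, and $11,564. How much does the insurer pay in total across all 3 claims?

$12,418

Bill 1, $2,175: $1,250 finishes the deductible; $925 goes to coinsurance; patient's 30% is $277.50. Patient owes $1,527.50 (running OOP $1,527.50). Plan pays $2,175 − $1,527.50 = $647.50.
Bill 2, $4,679: deductible met; 30% of $4,679 = $1,403.70. Patient pays $1,403.70; OOP now $2,931.20. Plan pays $4,679 − $1,403.70 = $3,275.30.
Bill 3, $11,564: deductible met; 30% of $11,564 = $3,469.20. That would push OOP to $6,400.40, over the $6,000 cap, so patient pays $6,000 − $2,931.20 = $3,068.80. Insurer: $11,564 − $3,068.80 = $8,495.20.
Insurer total = bills − patient's total = $18,418 − $6,000 = $12,418.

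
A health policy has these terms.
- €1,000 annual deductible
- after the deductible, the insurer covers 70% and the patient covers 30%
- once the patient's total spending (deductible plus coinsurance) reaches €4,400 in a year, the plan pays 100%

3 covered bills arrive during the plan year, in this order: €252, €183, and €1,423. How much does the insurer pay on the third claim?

€600.60

#1 (€252): entire amount goes to the deductible. Cost to patient: €252. OOP to date €252. Insurer: €252 − €252 = €0.
#2 (€183): entire amount goes to the deductible. Patient pays €183; OOP now €435. Plan pays €183 − €183 = €0.
#3 (€1,423): €565 to deductible, leaving €858; 30% of €858 = €257.40. Cost to patient: €822.40. OOP to date €1,257.40. Insurer: €1,423 − €822.40 = €600.60.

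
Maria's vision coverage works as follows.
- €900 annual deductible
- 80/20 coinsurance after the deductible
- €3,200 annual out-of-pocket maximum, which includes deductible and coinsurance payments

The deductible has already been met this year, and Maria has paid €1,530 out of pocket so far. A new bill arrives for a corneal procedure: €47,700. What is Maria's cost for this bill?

€1,670

With the deductible met, the entire €47,700 is subject to coinsurance.
20% of €47,700 = €9,540 falls to the member.
Adding €9,540 to the €1,530 already spent would give €11,070, which exceeds the €3,200 cap; the member pays just €3,200 − €1,530 = €1,670.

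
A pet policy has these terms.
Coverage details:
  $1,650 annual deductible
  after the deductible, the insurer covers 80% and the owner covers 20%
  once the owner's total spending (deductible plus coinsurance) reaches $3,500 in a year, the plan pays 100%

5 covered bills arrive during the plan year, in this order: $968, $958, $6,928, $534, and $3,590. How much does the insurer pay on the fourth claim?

Bill 1, $968: all of it applies to the deductible. Owner pays $968; OOP now $968. Insurer: $968 − $968 = $0.
Bill 2, $958: $682 finishes the deductible; $276 goes to coinsurance; 20% of $276 = $55.20. Owner owes $737.20 (running OOP $1,705.20). Plan pays $958 − $737.20 = $220.80.
Bill 3, $6,928: deductible met; 20% of $6,928 = $1,385.60. Owner owes $1,385.60 (running OOP $3,090.80). Insurer: $6,928 − $1,385.60 = $5,542.40.
Bill 4, $534: deductible already satisfied, so owner's share is 20% × $534 = $106.80. Owner pays $106.80; OOP now $3,197.60. Insurer: $534 − $106.80 = $427.20.

$427.20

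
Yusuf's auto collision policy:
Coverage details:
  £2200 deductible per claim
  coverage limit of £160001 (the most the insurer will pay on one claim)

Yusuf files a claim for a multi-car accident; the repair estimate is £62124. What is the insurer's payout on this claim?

£59924

After the deductible, £62124 − £2200 = £59924 remains.
£59924 is within the £160001 limit, so the insurer pays £59924.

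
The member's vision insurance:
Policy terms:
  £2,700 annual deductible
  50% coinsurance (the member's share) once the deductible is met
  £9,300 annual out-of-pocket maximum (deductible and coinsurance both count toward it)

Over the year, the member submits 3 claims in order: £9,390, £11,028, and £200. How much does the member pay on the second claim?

Bill 1, £9,390: deductible takes £2,700, £6,690 remains; 50% of £6,690 = £3,345. Member pays £6,045; OOP now £6,045.
Bill 2, £11,028: deductible already satisfied, so member's share is 50% × £11,028 = £5,514. OOP would hit £11,559 > £9,300, so the cap limits the member to £9,300 − £6,045 = £3,255.

£3,255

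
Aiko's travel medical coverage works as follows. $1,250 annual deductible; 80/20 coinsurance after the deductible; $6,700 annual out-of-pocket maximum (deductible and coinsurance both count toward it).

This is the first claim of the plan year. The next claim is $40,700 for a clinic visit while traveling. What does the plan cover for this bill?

$34,000

The full $1,250 deductible is still open; $1,250 of this bill applies to it.
The remaining $39,450 (= $40,700 − $1,250) moves to coinsurance.
Coinsurance: $39,450 × 20% = $7,890.
So the traveler owes $1,250 + $7,890 = $9,140 before any cap.
Year-to-date out-of-pocket would reach $0 + $9,140 = $9,140, above the $6,700 maximum, so the traveler pays only $6,700 − $0 = $6,700.
Insurer pays the balance: $40,700 − $6,700 = $34,000.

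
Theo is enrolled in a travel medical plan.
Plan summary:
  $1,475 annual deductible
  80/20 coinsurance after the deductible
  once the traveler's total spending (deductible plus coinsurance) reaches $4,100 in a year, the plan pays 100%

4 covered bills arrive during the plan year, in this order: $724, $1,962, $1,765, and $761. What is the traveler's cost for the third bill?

Claim 1 ($724): fully absorbed by the deductible. Cost to traveler: $724. OOP to date $724.
Claim 2 ($1,962): deductible takes $751, $1,211 remains; 20% of $1,211 = $242.20. Cost to traveler: $993.20. OOP to date $1,717.20.
Claim 3 ($1,765): deductible met; 20% of $1,765 = $353. Traveler pays $353; OOP now $2,070.20.

$353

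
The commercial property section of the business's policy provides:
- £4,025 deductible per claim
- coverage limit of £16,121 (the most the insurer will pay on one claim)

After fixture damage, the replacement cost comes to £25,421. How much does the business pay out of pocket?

Less the £4,025 deductible: £25,421 − £4,025 = £21,396.
The £16,121 per-incident cap binds; insurer pays £16,121.
Business's share is the uncovered remainder: £25,421 − £16,121 = £9,300.

£9,300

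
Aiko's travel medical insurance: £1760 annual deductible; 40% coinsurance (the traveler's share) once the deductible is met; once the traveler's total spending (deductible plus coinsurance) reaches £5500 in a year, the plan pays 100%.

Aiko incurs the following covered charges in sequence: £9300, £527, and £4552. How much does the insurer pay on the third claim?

£4038.80

Bill 1, £9300: £1760 to deductible, leaving £7540; coinsurance £7540 × 40% = £3016. Traveler pays £4776; OOP now £4776. Insurer: £9300 − £4776 = £4524.
Bill 2, £527: 40% coinsurance on £527 = £210.80. Traveler pays £210.80; OOP now £4986.80. Plan pays £527 − £210.80 = £316.20.
Bill 3, £4552: 40% coinsurance on £4552 = £1820.80. Adding that to £4986.80 gives £6807.60, past the £5500 cap; traveler pays only £5500 − £4986.80 = £513.20. Plan pays £4552 − £513.20 = £4038.80.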